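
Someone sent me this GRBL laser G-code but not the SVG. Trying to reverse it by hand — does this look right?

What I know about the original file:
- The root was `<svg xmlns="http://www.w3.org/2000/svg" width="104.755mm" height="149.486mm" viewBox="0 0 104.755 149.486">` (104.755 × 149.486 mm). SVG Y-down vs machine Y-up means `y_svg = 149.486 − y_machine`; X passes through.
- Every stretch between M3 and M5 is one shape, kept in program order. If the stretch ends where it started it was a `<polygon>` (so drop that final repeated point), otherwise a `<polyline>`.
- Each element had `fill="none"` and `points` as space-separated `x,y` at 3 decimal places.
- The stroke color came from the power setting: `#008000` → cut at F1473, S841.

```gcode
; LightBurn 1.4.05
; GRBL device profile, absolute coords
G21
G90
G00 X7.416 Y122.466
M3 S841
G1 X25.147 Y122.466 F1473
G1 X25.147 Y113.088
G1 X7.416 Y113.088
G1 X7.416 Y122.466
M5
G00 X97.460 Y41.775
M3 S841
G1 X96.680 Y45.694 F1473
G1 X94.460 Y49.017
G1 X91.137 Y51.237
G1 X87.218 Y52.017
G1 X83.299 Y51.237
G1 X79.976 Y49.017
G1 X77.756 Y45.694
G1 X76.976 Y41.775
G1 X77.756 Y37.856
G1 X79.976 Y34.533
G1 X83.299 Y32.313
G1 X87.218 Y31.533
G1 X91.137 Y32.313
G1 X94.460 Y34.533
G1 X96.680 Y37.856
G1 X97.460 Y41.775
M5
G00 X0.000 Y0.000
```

<svg xmlns="http://www.w3.org/2000/svg" width="104.755mm" height="149.486mm" viewBox="0 0 104.755 149.486">
  <polygon points="7.416,27.020 25.147,27.020 25.147,36.398 7.416,36.398" fill="none" stroke="#008000"/>
  <polygon points="97.460,107.711 96.680,103.792 94.460,100.469 91.137,98.249 87.218,97.469 83.299,98.249 79.976,100.469 77.756,103.792 76.976,107.711 77.756,111.630 79.976,114.953 83.299,117.173 87.218,117.953 91.137,117.173 94.460,114.953 96.680,111.630" fill="none" stroke="#008000"/>
</svg>

y_svg = 149.486 − y_m. Every run uses S841, so all elements get stroke `#008000` (cut).

[1] closed run; points: 7.416,27.020 25.147,27.020 25.147,36.398 7.416,36.398

[2] closed run; points: 97.460,107.711 96.680,103.792 94.460,100.469 91.137,98.249 87.218,97.469 83.299,98.249 79.976,100.469 77.756,103.792 76.976,107.711 77.756,111.630 79.976,114.953 83.299,117.173 87.218,117.953 91.137,117.173 94.460,114.953 96.680,111.630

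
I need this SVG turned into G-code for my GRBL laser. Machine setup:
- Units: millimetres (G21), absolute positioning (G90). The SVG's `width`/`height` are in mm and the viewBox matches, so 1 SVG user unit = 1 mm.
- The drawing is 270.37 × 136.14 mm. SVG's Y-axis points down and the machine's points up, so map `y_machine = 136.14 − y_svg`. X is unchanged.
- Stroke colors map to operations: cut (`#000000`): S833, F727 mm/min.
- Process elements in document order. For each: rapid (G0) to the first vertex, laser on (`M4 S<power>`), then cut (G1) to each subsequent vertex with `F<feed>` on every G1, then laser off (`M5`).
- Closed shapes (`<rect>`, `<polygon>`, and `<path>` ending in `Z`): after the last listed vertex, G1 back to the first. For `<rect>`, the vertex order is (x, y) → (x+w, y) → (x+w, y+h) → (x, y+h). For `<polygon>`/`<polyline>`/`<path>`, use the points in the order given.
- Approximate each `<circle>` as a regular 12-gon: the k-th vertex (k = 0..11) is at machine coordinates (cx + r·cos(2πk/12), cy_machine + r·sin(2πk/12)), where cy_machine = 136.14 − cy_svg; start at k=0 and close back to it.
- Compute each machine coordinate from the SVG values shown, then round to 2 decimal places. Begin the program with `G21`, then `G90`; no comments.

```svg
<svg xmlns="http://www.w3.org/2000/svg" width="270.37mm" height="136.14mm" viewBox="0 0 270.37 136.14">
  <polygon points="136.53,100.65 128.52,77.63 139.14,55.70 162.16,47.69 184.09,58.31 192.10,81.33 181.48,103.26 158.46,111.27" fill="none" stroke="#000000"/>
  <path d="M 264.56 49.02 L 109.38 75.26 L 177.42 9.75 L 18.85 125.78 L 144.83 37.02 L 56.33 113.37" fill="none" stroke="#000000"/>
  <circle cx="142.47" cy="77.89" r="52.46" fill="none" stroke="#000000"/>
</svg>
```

G21
G90
G0 X136.53 Y35.49
M4 S833
G1 X128.52 Y58.51 F727
G1 X139.14 Y80.44 F727
G1 X162.16 Y88.45 F727
G1 X184.09 Y77.83 F727
G1 X192.10 Y54.81 F727
G1 X181.48 Y32.88 F727
G1 X158.46 Y24.87 F727
G1 X136.53 Y35.49 F727
M5
G0 X264.56 Y87.12
M4 S833
G1 X109.38 Y60.88 F727
G1 X177.42 Y126.39 F727
G1 X18.85 Y10.36 F727
G1 X144.83 Y99.12 F727
G1 X56.33 Y22.77 F727
M5
G0 X194.93 Y58.25
M4 S833
G1 X187.90 Y84.48 F727
G1 X168.70 Y103.68 F727
G1 X142.47 Y110.71 F727
G1 X116.24 Y103.68 F727
G1 X97.04 Y84.48 F727
G1 X90.01 Y58.25 F727
G1 X97.04 Y32.02 F727
G1 X116.24 Y12.82 F727
G1 X142.47 Y5.79 F727
G1 X168.70 Y12.82 F727
G1 X187.90 Y32.02 F727
G1 X194.93 Y58.25 F727
M5

Since the viewBox matches the mm dimensions, user units are millimetres directly. The only transform is the Y-flip y_m = 136.14 − y_svg.

Shape 1 is a regular polygon drawn with `<polygon>`. Its stroke #000000 means cut at S833, F727. After flipping Y the toolpath is (136.53,35.49) → (128.52,58.51) → (139.14,80.44) → (162.16,88.45) → (184.09,77.83) → (192.10,54.81) → (181.48,32.88) → (158.46,24.87) → (136.53,35.49), returning to the start.

Shape 2 is a open polyline drawn with `<path>`. Its stroke #000000 means cut at S833, F727. After flipping Y the toolpath is (264.56,87.12) → (109.38,60.88) → (177.42,126.39) → (18.85,10.36) → (144.83,99.12) → (56.33,22.77).

Shape 3 is a circle drawn with `<circle>`. Its stroke #000000 means cut at S833, F727. After flipping Y the toolpath is (194.93,58.25) → (187.90,84.48) → (168.70,103.68) → (142.47,110.71) → (116.24,103.68) → (97.04,84.48) → (90.01,58.25) → (97.04,32.02) → (116.24,12.82) → (142.47,5.79) → (168.70,12.82) → (187.90,32.02) → (194.93,58.25), returning to the start.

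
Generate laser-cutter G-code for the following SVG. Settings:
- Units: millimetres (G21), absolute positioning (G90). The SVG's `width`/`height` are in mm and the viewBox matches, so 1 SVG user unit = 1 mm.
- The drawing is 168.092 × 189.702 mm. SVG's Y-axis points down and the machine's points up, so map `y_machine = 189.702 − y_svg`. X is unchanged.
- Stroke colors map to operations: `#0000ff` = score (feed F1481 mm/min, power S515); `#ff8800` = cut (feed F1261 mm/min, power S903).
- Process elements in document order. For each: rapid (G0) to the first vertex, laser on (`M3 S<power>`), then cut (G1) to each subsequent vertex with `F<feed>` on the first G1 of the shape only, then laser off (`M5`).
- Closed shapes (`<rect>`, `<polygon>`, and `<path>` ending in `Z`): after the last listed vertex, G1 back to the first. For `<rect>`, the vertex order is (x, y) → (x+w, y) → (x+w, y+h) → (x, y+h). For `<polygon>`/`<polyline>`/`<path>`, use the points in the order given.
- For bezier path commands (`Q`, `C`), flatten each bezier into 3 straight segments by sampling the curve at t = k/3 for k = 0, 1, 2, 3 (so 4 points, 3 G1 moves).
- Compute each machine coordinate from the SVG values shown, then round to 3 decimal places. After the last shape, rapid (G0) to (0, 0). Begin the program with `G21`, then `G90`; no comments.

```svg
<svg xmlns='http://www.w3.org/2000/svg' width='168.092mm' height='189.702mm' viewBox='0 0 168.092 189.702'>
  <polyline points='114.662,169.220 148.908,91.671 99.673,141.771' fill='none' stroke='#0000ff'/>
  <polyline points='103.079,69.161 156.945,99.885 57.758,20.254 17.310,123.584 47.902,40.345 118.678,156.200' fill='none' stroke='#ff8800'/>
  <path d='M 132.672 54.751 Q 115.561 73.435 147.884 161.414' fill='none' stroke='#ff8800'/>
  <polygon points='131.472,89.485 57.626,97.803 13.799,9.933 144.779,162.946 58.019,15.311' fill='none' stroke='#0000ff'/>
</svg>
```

viewBox `0 0 168.092 189.702` with mm width/height → 1 unit = 1 mm. Flip: y_m = 189.702 − y_svg.

**Shape 1** — `<polyline>` open polyline, stroke `#0000ff` → score (S515, F1481). Machine vertices: (114.662,20.482) → (148.908,98.031) → (99.673,47.931). Open path.

**Shape 2** — `<polyline>` open polyline, stroke `#ff8800` → cut (S903, F1261). Machine vertices: (103.079,120.541) → (156.945,89.817) → (57.758,169.448) → (17.310,66.118) → (47.902,149.357) → (118.678,33.502). Open path.

**Shape 3** — `<path>` quadratic bezier, stroke `#ff8800` → cut (S903, F1261). Control points (SVG): P0=(132.672,54.751), P1=(115.561,73.435), P2=(147.884,161.414); sampled at t=k/3. Machine vertices: (132.672,134.951) → (126.757,114.796) → (131.828,79.241) → (147.884,28.288). Open path.

**Shape 4** — `<polygon>` closed polygon, stroke `#0000ff` → score (S515, F1481). Machine vertices: (131.472,100.217) → (57.626,91.899) → (13.799,179.769) → (144.779,26.756) → (58.019,174.391) → (131.472,100.217). Closed: final G1 returns to the first vertex.

G21
G90
G0 X114.662 Y20.482
M3 S515
G1 X148.908 Y98.031 F1481
G1 X99.673 Y47.931
M5
G0 X103.079 Y120.541
M3 S903
G1 X156.945 Y89.817 F1261
G1 X57.758 Y169.448
G1 X17.310 Y66.118
G1 X47.902 Y149.357
G1 X118.678 Y33.502
M5
G0 X132.672 Y134.951
M3 S903
G1 X126.757 Y114.796 F1261
G1 X131.828 Y79.241
G1 X147.884 Y28.288
M5
G0 X131.472 Y100.217
M3 S515
G1 X57.626 Y91.899 F1481
G1 X13.799 Y179.769
G1 X144.779 Y26.756
G1 X58.019 Y174.391
G1 X131.472 Y100.217
M5
G0 X0.000 Y0.000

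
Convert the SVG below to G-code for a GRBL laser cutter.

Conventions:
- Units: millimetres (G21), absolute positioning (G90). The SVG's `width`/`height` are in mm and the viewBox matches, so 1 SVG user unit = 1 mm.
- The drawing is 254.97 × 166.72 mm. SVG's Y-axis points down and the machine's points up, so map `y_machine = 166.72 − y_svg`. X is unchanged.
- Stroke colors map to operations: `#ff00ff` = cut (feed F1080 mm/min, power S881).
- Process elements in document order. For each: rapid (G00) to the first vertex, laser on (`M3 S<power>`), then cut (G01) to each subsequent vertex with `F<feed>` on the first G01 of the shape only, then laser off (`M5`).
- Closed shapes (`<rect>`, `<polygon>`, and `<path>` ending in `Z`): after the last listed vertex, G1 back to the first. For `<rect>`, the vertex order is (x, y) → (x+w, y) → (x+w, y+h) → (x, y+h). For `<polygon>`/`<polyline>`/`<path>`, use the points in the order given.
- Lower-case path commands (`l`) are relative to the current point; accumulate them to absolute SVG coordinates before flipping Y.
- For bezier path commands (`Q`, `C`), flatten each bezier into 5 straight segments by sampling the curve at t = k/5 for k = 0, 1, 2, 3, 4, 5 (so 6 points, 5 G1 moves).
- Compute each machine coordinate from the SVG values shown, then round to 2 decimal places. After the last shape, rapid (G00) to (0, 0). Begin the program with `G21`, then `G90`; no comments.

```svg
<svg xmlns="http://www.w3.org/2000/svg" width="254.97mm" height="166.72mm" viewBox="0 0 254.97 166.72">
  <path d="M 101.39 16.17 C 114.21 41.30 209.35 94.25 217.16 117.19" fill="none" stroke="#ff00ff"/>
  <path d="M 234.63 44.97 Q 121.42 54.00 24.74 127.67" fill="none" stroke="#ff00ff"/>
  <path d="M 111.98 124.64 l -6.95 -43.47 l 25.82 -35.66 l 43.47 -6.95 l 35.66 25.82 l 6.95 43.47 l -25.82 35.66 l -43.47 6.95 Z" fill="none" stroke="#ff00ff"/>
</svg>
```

G21
G90
G00 X101.39 Y150.55
M3 S881
G01 X117.60 Y132.60 F1080
G01 X145.43 Y110.74
G01 X176.73 Y87.76
G01 X203.35 Y66.43
G01 X217.16 Y49.53
M5
G00 X234.63 Y121.75
M3 S881
G01 X190.01 Y115.55 F1080
G01 X146.71 Y104.18
G01 X104.73 Y87.64
G01 X64.07 Y65.93
G01 X24.74 Y39.05
M5
G00 X111.98 Y42.08
M3 S881
G01 X105.03 Y85.55 F1080
G01 X130.85 Y121.21
G01 X174.32 Y128.16
G01 X209.98 Y102.34
G01 X216.93 Y58.87
G01 X191.11 Y23.21
G01 X147.64 Y16.26
G01 X111.98 Y42.08
M5
G00 X0.00 Y0.00

1 u = 1 mm; y_m = 166.72 − y.

[1] `<path>` cubic bezier, #ff00ff→cut S881 F1080: (101.39,150.55) → (117.60,132.60) → (145.43,110.74) → (176.73,87.76) → (203.35,66.43) → (217.16,49.53)

[2] `<path>` quadratic bezier, #ff00ff→cut S881 F1080: (234.63,121.75) → (190.01,115.55) → (146.71,104.18) → (104.73,87.64) → (64.07,65.93) → (24.74,39.05)

[3] `<path>` regular polygon, #ff00ff→cut S881 F1080: (111.98,42.08) → (105.03,85.55) → (130.85,121.21) → (174.32,128.16) → (209.98,102.34) → (216.93,58.87) → (191.11,23.21) → (147.64,16.26) → (111.98,42.08) (closed)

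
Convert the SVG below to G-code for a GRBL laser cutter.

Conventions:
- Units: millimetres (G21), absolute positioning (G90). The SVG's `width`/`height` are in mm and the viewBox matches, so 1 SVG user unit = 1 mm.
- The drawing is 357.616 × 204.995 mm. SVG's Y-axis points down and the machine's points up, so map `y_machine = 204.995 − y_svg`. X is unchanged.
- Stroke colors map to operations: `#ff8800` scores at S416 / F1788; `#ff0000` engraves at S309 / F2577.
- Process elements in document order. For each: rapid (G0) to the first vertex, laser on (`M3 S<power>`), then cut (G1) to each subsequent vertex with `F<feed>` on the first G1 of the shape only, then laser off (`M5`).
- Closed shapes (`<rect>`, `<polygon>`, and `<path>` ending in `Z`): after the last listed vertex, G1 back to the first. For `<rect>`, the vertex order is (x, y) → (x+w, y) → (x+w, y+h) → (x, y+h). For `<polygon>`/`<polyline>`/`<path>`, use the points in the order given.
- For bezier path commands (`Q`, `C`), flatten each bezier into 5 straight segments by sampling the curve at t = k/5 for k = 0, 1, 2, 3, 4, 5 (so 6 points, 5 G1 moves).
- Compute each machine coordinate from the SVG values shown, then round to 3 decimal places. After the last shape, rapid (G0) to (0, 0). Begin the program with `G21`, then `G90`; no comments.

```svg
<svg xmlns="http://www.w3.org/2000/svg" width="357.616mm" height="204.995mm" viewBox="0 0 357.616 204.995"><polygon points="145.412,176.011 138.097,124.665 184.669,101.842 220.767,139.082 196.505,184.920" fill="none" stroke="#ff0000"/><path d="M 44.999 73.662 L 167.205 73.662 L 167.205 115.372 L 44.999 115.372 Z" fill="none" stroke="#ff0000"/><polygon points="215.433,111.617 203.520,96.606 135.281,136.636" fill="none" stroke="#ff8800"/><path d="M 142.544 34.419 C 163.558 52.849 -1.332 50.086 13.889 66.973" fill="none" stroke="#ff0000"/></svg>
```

1 u = 1 mm; y_m = 204.995 − y.

[1] `<polygon>` regular polygon, #ff0000→engrave S309 F2577: (145.412,28.984) → (138.097,80.330) → (184.669,103.153) → (220.767,65.913) → (196.505,20.075) → (145.412,28.984) (closed)

[2] `<path>` rectangle, #ff0000→engrave S309 F2577: (44.999,131.333) → (167.205,131.333) → (167.205,89.623) → (44.999,89.623) → (44.999,131.333) (closed)

[3] `<polygon>` closed polygon, #ff8800→score S416 F1788: (215.433,93.378) → (203.520,108.389) → (135.281,68.359) → (215.433,93.378) (closed)

[4] `<path>` cubic bezier, #ff0000→engrave S309 F2577: (142.544,170.576) → (135.772,161.734) → (101.952,156.019) → (58.652,151.468) → (23.442,146.123) → (13.889,138.022)

G21
G90
G0 X145.412 Y28.984
M3 S309
G1 X138.097 Y80.330 F2577
G1 X184.669 Y103.153
G1 X220.767 Y65.913
G1 X196.505 Y20.075
G1 X145.412 Y28.984
M5
G0 X44.999 Y131.333
M3 S309
G1 X167.205 Y131.333 F2577
G1 X167.205 Y89.623
G1 X44.999 Y89.623
G1 X44.999 Y131.333
M5
G0 X215.433 Y93.378
M3 S416
G1 X203.520 Y108.389 F1788
G1 X135.281 Y68.359
G1 X215.433 Y93.378
M5
G0 X142.544 Y170.576
M3 S309
G1 X135.772 Y161.734 F2577
G1 X101.952 Y156.019
G1 X58.652 Y151.468
G1 X23.442 Y146.123
G1 X13.889 Y138.022
M5
G0 X0.000 Y0.000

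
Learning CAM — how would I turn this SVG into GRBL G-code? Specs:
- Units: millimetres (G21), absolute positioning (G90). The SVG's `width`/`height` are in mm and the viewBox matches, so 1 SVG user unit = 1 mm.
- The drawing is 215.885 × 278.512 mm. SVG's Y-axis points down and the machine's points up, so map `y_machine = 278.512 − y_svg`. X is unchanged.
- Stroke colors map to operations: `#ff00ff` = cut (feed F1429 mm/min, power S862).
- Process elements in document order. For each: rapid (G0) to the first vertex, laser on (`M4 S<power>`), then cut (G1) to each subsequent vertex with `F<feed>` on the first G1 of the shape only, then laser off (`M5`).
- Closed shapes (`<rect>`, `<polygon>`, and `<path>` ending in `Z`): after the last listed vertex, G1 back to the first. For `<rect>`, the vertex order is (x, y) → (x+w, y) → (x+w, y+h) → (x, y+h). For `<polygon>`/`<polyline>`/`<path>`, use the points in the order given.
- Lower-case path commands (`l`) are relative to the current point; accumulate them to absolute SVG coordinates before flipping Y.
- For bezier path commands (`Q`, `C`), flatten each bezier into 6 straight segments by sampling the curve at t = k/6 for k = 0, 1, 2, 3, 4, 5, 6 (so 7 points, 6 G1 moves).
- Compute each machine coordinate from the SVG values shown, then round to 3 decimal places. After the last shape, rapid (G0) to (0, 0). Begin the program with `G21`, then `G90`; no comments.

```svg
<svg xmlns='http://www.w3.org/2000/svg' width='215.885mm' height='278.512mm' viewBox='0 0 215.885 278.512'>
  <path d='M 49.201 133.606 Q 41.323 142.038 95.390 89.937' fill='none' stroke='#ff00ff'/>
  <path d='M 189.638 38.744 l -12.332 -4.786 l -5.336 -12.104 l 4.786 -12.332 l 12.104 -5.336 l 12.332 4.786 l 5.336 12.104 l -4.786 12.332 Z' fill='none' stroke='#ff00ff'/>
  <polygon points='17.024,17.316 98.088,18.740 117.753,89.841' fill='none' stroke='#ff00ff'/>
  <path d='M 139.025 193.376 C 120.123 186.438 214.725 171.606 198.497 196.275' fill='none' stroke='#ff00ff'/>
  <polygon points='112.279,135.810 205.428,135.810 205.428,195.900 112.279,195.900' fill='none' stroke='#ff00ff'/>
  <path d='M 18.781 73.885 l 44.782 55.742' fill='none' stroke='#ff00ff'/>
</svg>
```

G21
G90
G0 X49.201 Y144.906
M4 S862
G1 X48.296 Y143.777 F1429
G1 X50.832 Y146.011
G1 X56.809 Y151.607
G1 X66.228 Y160.567
G1 X79.088 Y172.889
G1 X95.390 Y188.575
M5
G0 X189.638 Y239.768
M4 S862
G1 X177.306 Y244.554 F1429
G1 X171.970 Y256.658
G1 X176.756 Y268.990
G1 X188.860 Y274.326
G1 X201.192 Y269.540
G1 X206.528 Y257.436
G1 X201.742 Y245.104
G1 X189.638 Y239.768
M5
G0 X17.024 Y261.196
M4 S862
G1 X98.088 Y259.772 F1429
G1 X117.753 Y188.671
G1 X17.024 Y261.196
M5
G0 X139.025 Y85.136
M4 S862
G1 X137.994 Y89.043 F1429
G1 X149.649 Y92.950
G1 X167.758 Y95.539
G1 X186.090 Y95.494
G1 X198.414 Y91.499
G1 X198.497 Y82.237
M5
G0 X112.279 Y142.702
M4 S862
G1 X205.428 Y142.702 F1429
G1 X205.428 Y82.612
G1 X112.279 Y82.612
G1 X112.279 Y142.702
M5
G0 X18.781 Y204.627
M4 S862
G1 X63.563 Y148.885 F1429
M5
G0 X0.000 Y0.000

viewBox `0 0 215.885 278.512` with mm width/height → 1 unit = 1 mm. Flip: y_m = 278.512 − y_svg.

**Shape 1** — `<path>` quadratic bezier, stroke `#ff00ff` → cut (S862, F1429). Control points (SVG): P0=(49.201,133.606), P1=(41.323,142.038), P2=(95.390,89.937); sampled at t=k/6. Machine vertices: (49.201,144.906) → (48.296,143.777) → (50.832,146.011) → (56.809,151.607) → (66.228,160.567) → (79.088,172.889) → (95.390,188.575). Open path.

**Shape 2** — `<path>` regular polygon, stroke `#ff00ff` → cut (S862, F1429). Machine vertices: (189.638,239.768) → (177.306,244.554) → (171.970,256.658) → (176.756,268.990) → (188.860,274.326) → (201.192,269.540) → (206.528,257.436) → (201.742,245.104) → (189.638,239.768). Closed: final G1 returns to the first vertex.

**Shape 3** — `<polygon>` closed polygon, stroke `#ff00ff` → cut (S862, F1429). Machine vertices: (17.024,261.196) → (98.088,259.772) → (117.753,188.671) → (17.024,261.196). Closed: final G1 returns to the first vertex.

**Shape 4** — `<path>` cubic bezier, stroke `#ff00ff` → cut (S862, F1429). Control points (SVG): P0=(139.025,193.376), P1=(120.123,186.438), P2=(214.725,171.606), P3=(198.497,196.275); sampled at t=k/6. Machine vertices: (139.025,85.136) → (137.994,89.043) → (149.649,92.950) → (167.758,95.539) → (186.090,95.494) → (198.414,91.499) → (198.497,82.237). Open path.

**Shape 5** — `<polygon>` rectangle, stroke `#ff00ff` → cut (S862, F1429). Machine vertices: (112.279,142.702) → (205.428,142.702) → (205.428,82.612) → (112.279,82.612) → (112.279,142.702). Closed: final G1 returns to the first vertex.

**Shape 6** — `<path>` line segment, stroke `#ff00ff` → cut (S862, F1429). Machine vertices: (18.781,204.627) → (63.563,148.885). Open path.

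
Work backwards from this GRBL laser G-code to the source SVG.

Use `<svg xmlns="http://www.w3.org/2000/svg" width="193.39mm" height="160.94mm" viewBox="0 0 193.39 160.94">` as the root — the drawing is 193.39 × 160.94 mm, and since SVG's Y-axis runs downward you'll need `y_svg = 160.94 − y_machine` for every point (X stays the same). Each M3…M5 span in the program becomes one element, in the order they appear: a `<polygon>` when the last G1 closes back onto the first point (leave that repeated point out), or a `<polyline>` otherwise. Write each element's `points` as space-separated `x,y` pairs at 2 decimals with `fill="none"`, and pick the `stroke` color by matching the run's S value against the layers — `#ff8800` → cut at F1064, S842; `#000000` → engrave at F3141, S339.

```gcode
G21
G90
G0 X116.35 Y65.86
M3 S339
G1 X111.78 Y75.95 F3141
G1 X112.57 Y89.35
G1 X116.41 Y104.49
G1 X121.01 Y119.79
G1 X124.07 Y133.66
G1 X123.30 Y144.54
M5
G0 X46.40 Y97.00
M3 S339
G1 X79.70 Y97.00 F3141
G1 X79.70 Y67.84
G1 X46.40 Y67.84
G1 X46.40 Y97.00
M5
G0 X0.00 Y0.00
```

<svg xmlns="http://www.w3.org/2000/svg" width="193.39mm" height="160.94mm" viewBox="0 0 193.39 160.94">
  <polyline points="116.35,95.08 111.78,84.99 112.57,71.59 116.41,56.45 121.01,41.15 124.07,27.28 123.30,16.40" fill="none" stroke="#000000"/>
  <polygon points="46.40,63.94 79.70,63.94 79.70,93.10 46.40,93.10" fill="none" stroke="#000000"/>
</svg>

Machine Y-up, SVG Y-down with viewBox height 160.94, so y_svg = 160.94 − y_machine; X carries over. Every run uses S339, so all elements get stroke `#000000` (engrave).

Run 1: The run is open, so emit a `<polyline>` with points (Y-flipped): 116.35,95.08 111.78,84.99 112.57,71.59 116.41,56.45 121.01,41.15 124.07,27.28 123.30,16.40.

Run 2: The run returns to its start, so emit a `<polygon>` with points (Y-flipped): 46.40,63.94 79.70,63.94 79.70,93.10 46.40,93.10.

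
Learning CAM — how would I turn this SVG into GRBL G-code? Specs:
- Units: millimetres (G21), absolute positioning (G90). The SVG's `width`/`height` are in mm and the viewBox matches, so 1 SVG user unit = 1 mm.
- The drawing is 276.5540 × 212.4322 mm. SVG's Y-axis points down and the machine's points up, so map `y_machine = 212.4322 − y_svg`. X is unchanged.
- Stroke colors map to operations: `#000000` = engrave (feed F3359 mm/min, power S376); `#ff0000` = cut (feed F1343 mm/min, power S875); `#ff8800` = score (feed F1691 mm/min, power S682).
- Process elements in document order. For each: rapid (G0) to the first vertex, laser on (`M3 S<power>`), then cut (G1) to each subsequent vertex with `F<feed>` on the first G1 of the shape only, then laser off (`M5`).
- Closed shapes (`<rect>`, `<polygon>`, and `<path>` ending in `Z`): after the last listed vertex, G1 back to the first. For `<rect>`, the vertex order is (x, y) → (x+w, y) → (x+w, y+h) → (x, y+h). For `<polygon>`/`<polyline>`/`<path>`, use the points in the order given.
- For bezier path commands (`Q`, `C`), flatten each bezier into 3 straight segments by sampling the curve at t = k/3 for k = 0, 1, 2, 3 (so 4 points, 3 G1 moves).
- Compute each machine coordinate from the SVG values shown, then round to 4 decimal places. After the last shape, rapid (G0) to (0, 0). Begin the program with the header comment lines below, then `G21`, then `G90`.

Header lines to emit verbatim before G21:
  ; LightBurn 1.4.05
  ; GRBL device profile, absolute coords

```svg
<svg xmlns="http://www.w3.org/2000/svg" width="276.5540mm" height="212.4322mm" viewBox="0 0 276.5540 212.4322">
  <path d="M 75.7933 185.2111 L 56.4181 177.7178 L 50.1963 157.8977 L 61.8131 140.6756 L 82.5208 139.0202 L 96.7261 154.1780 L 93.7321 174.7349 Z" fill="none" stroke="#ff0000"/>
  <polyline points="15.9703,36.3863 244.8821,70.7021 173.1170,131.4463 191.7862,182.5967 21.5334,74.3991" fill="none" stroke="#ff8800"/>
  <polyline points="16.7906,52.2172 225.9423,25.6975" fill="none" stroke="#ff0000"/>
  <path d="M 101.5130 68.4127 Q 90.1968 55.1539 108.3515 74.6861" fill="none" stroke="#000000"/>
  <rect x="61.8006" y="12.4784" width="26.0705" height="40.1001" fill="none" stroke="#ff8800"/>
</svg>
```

; LightBurn 1.4.05
; GRBL device profile, absolute coords
G21
G90
G0 X75.7933 Y27.2211
M3 S875
G1 X56.4181 Y34.7144 F1343
G1 X50.1963 Y54.5345
G1 X61.8131 Y71.7566
G1 X82.5208 Y73.4120
G1 X96.7261 Y58.2542
G1 X93.7321 Y37.6973
G1 X75.7933 Y27.2211
M5
G0 X15.9703 Y176.0459
M3 S682
G1 X244.8821 Y141.7301 F1691
G1 X173.1170 Y80.9859
G1 X191.7862 Y29.8355
G1 X21.5334 Y138.0331
M5
G0 X16.7906 Y160.2150
M3 S875
G1 X225.9423 Y186.7347 F1343
M5
G0 X101.5130 Y144.0195
M3 S376
G1 X97.2434 Y149.2153 F3359
G1 X99.5229 Y147.1241
G1 X108.3515 Y137.7461
M5
G0 X61.8006 Y199.9538
M3 S682
G1 X87.8711 Y199.9538 F1691
G1 X87.8711 Y159.8537
G1 X61.8006 Y159.8537
G1 X61.8006 Y199.9538
M5
G0 X0.0000 Y0.0000

1 u = 1 mm; y_m = 212.4322 − y.

[1] `<path>` regular polygon, #ff0000→cut S875 F1343: (75.7933,27.2211) → (56.4181,34.7144) → (50.1963,54.5345) → (61.8131,71.7566) → (82.5208,73.4120) → (96.7261,58.2542) → (93.7321,37.6973) → (75.7933,27.2211) (closed)

[2] `<polyline>` open polyline, #ff8800→score S682 F1691: (15.9703,176.0459) → (244.8821,141.7301) → (173.1170,80.9859) → (191.7862,29.8355) → (21.5334,138.0331)

[3] `<polyline>` line segment, #ff0000→cut S875 F1343: (16.7906,160.2150) → (225.9423,186.7347)

[4] `<path>` quadratic bezier, #000000→engrave S376 F3359: (101.5130,144.0195) → (97.2434,149.2153) → (99.5229,147.1241) → (108.3515,137.7461)

[5] `<rect>` rectangle, #ff8800→score S682 F1691: (61.8006,199.9538) → (87.8711,199.9538) → (87.8711,159.8537) → (61.8006,159.8537) → (61.8006,199.9538) (closed)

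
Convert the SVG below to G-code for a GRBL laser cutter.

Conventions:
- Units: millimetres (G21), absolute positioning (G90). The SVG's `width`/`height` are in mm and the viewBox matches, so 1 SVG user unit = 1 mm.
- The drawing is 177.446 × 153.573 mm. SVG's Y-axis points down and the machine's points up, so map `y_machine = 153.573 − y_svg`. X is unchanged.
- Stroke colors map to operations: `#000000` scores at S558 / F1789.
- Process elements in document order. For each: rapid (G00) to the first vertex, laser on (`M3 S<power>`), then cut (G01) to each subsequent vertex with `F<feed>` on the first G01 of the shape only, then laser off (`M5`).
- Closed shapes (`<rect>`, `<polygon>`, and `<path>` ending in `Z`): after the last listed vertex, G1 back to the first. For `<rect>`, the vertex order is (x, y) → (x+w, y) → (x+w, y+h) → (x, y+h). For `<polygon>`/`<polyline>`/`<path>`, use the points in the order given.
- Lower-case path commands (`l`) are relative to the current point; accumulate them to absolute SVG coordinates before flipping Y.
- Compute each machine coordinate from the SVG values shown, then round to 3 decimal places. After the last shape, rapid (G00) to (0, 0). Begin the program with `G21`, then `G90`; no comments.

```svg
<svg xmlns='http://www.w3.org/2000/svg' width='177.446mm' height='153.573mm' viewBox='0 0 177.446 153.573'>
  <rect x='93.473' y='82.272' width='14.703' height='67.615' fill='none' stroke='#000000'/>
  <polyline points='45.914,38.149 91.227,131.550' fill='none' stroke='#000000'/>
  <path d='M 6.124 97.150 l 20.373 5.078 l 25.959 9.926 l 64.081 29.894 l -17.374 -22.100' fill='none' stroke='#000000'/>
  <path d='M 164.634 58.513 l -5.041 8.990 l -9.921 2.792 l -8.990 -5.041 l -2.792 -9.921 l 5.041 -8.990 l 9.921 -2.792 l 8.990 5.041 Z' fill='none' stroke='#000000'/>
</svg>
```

viewBox `0 0 177.446 153.573` with mm width/height → 1 unit = 1 mm. Flip: y_m = 153.573 − y_svg.

**Shape 1** — `<rect>` rectangle, stroke `#000000` → score (S558, F1789). Machine vertices: (93.473,71.301) → (108.176,71.301) → (108.176,3.686) → (93.473,3.686) → (93.473,71.301). Closed: final G1 returns to the first vertex.

**Shape 2** — `<polyline>` line segment, stroke `#000000` → score (S558, F1789). Machine vertices: (45.914,115.424) → (91.227,22.023). Open path.

**Shape 3** — `<path>` open polyline, stroke `#000000` → score (S558, F1789). Machine vertices: (6.124,56.423) → (26.497,51.345) → (52.456,41.419) → (116.537,11.525) → (99.163,33.625). Open path.

**Shape 4** — `<path>` regular polygon, stroke `#000000` → score (S558, F1789). Machine vertices: (164.634,95.060) → (159.593,86.070) → (149.672,83.278) → (140.682,88.319) → (137.890,98.240) → (142.931,107.230) → (152.852,110.022) → (161.842,104.981) → (164.634,95.060). Closed: final G1 returns to the first vertex.

G21
G90
G00 X93.473 Y71.301
M3 S558
G01 X108.176 Y71.301 F1789
G01 X108.176 Y3.686
G01 X93.473 Y3.686
G01 X93.473 Y71.301
M5
G00 X45.914 Y115.424
M3 S558
G01 X91.227 Y22.023 F1789
M5
G00 X6.124 Y56.423
M3 S558
G01 X26.497 Y51.345 F1789
G01 X52.456 Y41.419
G01 X116.537 Y11.525
G01 X99.163 Y33.625
M5
G00 X164.634 Y95.060
M3 S558
G01 X159.593 Y86.070 F1789
G01 X149.672 Y83.278
G01 X140.682 Y88.319
G01 X137.890 Y98.240
G01 X142.931 Y107.230
G01 X152.852 Y110.022
G01 X161.842 Y104.981
G01 X164.634 Y95.060
M5
G00 X0.000 Y0.000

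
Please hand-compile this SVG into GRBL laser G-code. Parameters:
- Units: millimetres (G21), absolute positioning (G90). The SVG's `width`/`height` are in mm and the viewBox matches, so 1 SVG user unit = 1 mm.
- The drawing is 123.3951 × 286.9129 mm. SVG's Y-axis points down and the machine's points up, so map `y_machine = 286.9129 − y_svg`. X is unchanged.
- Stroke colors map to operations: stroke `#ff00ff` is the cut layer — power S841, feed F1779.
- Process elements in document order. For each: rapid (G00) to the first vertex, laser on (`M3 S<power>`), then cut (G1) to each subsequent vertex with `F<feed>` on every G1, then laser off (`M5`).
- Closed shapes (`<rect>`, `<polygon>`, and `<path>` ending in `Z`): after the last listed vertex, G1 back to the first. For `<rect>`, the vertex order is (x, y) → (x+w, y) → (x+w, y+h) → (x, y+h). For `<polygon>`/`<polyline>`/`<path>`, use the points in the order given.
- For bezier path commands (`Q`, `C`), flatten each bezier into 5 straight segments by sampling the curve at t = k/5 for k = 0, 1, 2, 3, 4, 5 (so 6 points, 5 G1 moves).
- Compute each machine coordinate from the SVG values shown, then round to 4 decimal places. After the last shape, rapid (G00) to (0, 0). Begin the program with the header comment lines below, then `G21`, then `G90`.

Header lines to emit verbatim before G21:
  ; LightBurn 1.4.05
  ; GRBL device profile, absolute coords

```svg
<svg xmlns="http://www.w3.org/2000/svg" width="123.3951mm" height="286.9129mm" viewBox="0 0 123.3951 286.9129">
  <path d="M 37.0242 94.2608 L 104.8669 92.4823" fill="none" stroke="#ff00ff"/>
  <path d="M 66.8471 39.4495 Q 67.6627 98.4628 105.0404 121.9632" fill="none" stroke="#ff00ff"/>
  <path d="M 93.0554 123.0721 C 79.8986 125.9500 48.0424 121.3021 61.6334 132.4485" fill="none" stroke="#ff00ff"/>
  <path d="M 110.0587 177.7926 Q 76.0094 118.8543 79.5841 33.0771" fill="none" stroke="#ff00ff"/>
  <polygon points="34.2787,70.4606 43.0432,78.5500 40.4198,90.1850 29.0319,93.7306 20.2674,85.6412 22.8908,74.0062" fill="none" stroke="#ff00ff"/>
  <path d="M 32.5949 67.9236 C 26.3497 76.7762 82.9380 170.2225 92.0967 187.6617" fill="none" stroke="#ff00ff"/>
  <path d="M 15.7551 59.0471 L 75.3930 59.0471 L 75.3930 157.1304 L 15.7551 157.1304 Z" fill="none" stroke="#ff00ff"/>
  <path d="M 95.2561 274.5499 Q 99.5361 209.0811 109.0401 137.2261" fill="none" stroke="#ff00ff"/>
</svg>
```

; LightBurn 1.4.05
; GRBL device profile, absolute coords
G21
G90
G00 X37.0242 Y192.6521
M3 S841
G1 X104.8669 Y194.4306 F1779
M5
G00 X66.8471 Y247.4634
M3 S841
G1 X68.6358 Y225.2786 F1779
G1 X73.3495 Y205.9348 F1779
G1 X80.9882 Y189.4321 F1779
G1 X91.5518 Y175.7704 F1779
G1 X105.0404 Y164.9497 F1779
M5
G00 X93.0554 Y163.8408
M3 S841
G1 X83.4306 Y162.8306 F1779
G1 X72.3969 Y162.5072 F1779
G1 X63.0335 Y161.7513 F1779
G1 X58.4193 Y159.4435 F1779
G1 X61.6334 Y154.4644 F1779
M5
G00 X110.0587 Y109.1203
M3 S841
G1 X97.9439 Y133.7692 F1779
G1 X88.8391 Y160.5652 F1779
G1 X82.7442 Y189.5083 F1779
G1 X79.6592 Y220.5985 F1779
G1 X79.5841 Y253.8358 F1779
M5
G00 X34.2787 Y216.4523
M3 S841
G1 X43.0432 Y208.3629 F1779
G1 X40.4198 Y196.7279 F1779
G1 X29.0319 Y193.1823 F1779
G1 X20.2674 Y201.2717 F1779
G1 X22.8908 Y212.9067 F1779
G1 X34.2787 Y216.4523 F1779
M5
G00 X32.5949 Y218.9893
M3 S841
G1 X35.5057 Y204.8113 F1779
G1 X48.2039 Y178.0397 F1779
G1 X65.3969 Y146.3832 F1779
G1 X81.7920 Y117.5508 F1779
G1 X92.0967 Y99.2512 F1779
M5
G00 X15.7551 Y227.8658
M3 S841
G1 X75.3930 Y227.8658 F1779
G1 X75.3930 Y129.7825 F1779
G1 X15.7551 Y129.7825 F1779
G1 X15.7551 Y227.8658 F1779
M5
G00 X95.2561 Y12.3630
M3 S841
G1 X97.1771 Y38.8060 F1779
G1 X99.5159 Y65.7598 F1779
G1 X102.2727 Y93.2246 F1779
G1 X105.4475 Y121.2002 F1779
G1 X109.0401 Y149.6868 F1779
M5
G00 X0.0000 Y0.0000

Since the viewBox matches the mm dimensions, user units are millimetres directly. The only transform is the Y-flip y_m = 286.9129 − y_svg.

Shape 1 is a line segment drawn with `<path>`. Its stroke #ff00ff means cut at S841, F1779. After flipping Y the toolpath is (37.0242,192.6521) → (104.8669,194.4306).

Shape 2 is a quadratic bezier drawn with `<path>`. Its stroke #ff00ff means cut at S841, F1779. After flipping Y the toolpath is (66.8471,247.4634) → (68.6358,225.2786) → (73.3495,205.9348) → (80.9882,189.4321) → (91.5518,175.7704) → (105.0404,164.9497).

Shape 3 is a cubic bezier drawn with `<path>`. Its stroke #ff00ff means cut at S841, F1779. After flipping Y the toolpath is (93.0554,163.8408) → (83.4306,162.8306) → (72.3969,162.5072) → (63.0335,161.7513) → (58.4193,159.4435) → (61.6334,154.4644).

Shape 4 is a quadratic bezier drawn with `<path>`. Its stroke #ff00ff means cut at S841, F1779. After flipping Y the toolpath is (110.0587,109.1203) → (97.9439,133.7692) → (88.8391,160.5652) → (82.7442,189.5083) → (79.6592,220.5985) → (79.5841,253.8358).

Shape 5 is a regular polygon drawn with `<polygon>`. Its stroke #ff00ff means cut at S841, F1779. After flipping Y the toolpath is (34.2787,216.4523) → (43.0432,208.3629) → (40.4198,196.7279) → (29.0319,193.1823) → (20.2674,201.2717) → (22.8908,212.9067) → (34.2787,216.4523), returning to the start.

Shape 6 is a cubic bezier drawn with `<path>`. Its stroke #ff00ff means cut at S841, F1779. After flipping Y the toolpath is (32.5949,218.9893) → (35.5057,204.8113) → (48.2039,178.0397) → (65.3969,146.3832) → (81.7920,117.5508) → (92.0967,99.2512).

Shape 7 is a rectangle drawn with `<path>`. Its stroke #ff00ff means cut at S841, F1779. After flipping Y the toolpath is (15.7551,227.8658) → (75.3930,227.8658) → (75.3930,129.7825) → (15.7551,129.7825) → (15.7551,227.8658), returning to the start.

Shape 8 is a quadratic bezier drawn with `<path>`. Its stroke #ff00ff means cut at S841, F1779. After flipping Y the toolpath is (95.2561,12.3630) → (97.1771,38.8060) → (99.5159,65.7598) → (102.2727,93.2246) → (105.4475,121.2002) → (109.0401,149.6868).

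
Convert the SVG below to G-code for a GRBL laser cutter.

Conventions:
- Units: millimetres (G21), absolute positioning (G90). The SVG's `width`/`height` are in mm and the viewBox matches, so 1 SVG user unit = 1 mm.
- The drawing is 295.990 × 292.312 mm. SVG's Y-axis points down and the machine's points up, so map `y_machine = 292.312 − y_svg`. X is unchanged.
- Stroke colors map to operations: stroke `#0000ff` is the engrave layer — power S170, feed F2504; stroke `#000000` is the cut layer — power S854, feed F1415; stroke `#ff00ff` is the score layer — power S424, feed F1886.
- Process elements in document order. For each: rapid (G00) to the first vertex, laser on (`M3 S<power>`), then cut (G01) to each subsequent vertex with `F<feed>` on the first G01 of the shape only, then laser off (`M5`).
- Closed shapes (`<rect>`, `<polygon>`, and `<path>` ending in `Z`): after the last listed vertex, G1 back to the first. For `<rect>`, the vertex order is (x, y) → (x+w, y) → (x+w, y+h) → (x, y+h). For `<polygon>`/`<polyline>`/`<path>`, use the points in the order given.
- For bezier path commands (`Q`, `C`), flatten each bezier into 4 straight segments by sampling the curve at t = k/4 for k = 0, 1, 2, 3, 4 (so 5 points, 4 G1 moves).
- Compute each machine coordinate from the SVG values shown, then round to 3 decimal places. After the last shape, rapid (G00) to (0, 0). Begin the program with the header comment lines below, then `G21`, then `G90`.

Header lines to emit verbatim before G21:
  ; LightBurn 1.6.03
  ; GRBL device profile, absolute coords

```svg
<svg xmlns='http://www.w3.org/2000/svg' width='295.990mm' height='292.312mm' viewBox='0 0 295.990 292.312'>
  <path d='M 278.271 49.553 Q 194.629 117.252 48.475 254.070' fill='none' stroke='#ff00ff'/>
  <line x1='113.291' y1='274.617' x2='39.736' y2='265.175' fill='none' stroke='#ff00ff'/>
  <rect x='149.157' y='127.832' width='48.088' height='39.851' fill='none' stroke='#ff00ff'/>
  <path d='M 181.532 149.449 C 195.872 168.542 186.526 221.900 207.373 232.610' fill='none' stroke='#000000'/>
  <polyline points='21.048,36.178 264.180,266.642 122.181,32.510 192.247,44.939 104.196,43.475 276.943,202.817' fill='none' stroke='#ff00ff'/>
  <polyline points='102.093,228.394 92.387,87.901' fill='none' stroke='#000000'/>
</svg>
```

; LightBurn 1.6.03
; GRBL device profile, absolute coords
G21
G90
G00 X278.271 Y242.759
M3 S424
G01 X232.543 Y204.590 F1886
G01 X179.001 Y157.780
G01 X117.645 Y102.331
G01 X48.475 Y38.242
M5
G00 X113.291 Y17.695
M3 S424
G01 X39.736 Y27.137 F1886
M5
G00 X149.157 Y164.480
M3 S424
G01 X197.245 Y164.480 F1886
G01 X197.245 Y124.629
G01 X149.157 Y124.629
G01 X149.157 Y164.480
M5
G00 X181.532 Y142.863
M3 S854
G01 X188.688 Y123.320 F1415
G01 X192.012 Y98.139
G01 X196.557 Y74.529
G01 X207.373 Y59.702
M5
G00 X21.048 Y256.134
M3 S424
G01 X264.180 Y25.670 F1886
G01 X122.181 Y259.802
G01 X192.247 Y247.373
G01 X104.196 Y248.837
G01 X276.943 Y89.495
M5
G00 X102.093 Y63.918
M3 S854
G01 X92.387 Y204.411 F1415
M5
G00 X0.000 Y0.000

viewBox `0 0 295.990 292.312` with mm width/height → 1 unit = 1 mm. Flip: y_m = 292.312 − y_svg.

**Shape 1** — `<path>` quadratic bezier, stroke `#ff00ff` → score (S424, F1886). Control points (SVG): P0=(278.271,49.553), P1=(194.629,117.252), P2=(48.475,254.070); sampled at t=k/4. Machine vertices: (278.271,242.759) → (232.543,204.590) → (179.001,157.780) → (117.645,102.331) → (48.475,38.242). Open path.

**Shape 2** — `<line>` line segment, stroke `#ff00ff` → score (S424, F1886). Machine vertices: (113.291,17.695) → (39.736,27.137). Open path.

**Shape 3** — `<rect>` rectangle, stroke `#ff00ff` → score (S424, F1886). Machine vertices: (149.157,164.480) → (197.245,164.480) → (197.245,124.629) → (149.157,124.629) → (149.157,164.480). Closed: final G1 returns to the first vertex.

**Shape 4** — `<path>` cubic bezier, stroke `#000000` → cut (S854, F1415). Control points (SVG): P0=(181.532,149.449), P1=(195.872,168.542), P2=(186.526,221.900), P3=(207.373,232.610); sampled at t=k/4. Machine vertices: (181.532,142.863) → (188.688,123.320) → (192.012,98.139) → (196.557,74.529) → (207.373,59.702). Open path.

**Shape 5** — `<polyline>` open polyline, stroke `#ff00ff` → score (S424, F1886). Machine vertices: (21.048,256.134) → (264.180,25.670) → (122.181,259.802) → (192.247,247.373) → (104.196,248.837) → (276.943,89.495). Open path.

**Shape 6** — `<polyline>` line segment, stroke `#000000` → cut (S854, F1415). Machine vertices: (102.093,63.918) → (92.387,204.411). Open path.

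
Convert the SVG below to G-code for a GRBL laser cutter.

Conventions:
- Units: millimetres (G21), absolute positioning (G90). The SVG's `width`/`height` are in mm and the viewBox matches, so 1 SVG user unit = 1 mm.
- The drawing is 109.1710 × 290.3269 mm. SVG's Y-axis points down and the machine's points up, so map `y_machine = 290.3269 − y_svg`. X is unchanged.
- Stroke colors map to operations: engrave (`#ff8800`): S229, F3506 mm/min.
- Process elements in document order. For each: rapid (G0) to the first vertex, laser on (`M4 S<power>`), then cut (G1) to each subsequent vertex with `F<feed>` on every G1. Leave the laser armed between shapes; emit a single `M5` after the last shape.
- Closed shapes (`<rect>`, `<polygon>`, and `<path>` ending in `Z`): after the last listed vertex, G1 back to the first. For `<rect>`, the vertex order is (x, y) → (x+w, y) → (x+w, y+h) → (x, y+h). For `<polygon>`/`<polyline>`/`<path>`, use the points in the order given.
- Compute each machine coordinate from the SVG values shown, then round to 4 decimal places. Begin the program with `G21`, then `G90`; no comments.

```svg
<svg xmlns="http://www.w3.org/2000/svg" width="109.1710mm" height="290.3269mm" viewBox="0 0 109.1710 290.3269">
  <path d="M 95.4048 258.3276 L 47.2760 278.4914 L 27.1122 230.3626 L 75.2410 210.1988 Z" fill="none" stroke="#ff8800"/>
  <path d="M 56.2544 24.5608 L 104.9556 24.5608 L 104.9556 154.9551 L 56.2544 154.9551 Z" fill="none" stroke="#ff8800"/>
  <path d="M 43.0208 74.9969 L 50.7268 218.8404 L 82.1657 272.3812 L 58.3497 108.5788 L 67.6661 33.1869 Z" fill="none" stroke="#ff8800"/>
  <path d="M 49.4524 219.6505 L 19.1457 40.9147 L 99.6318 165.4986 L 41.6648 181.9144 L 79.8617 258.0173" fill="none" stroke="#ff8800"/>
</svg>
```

viewBox `0 0 109.1710 290.3269` with mm width/height → 1 unit = 1 mm. Flip: y_m = 290.3269 − y_svg.

**Shape 1** — `<path>` regular polygon, stroke `#ff8800` → engrave (S229, F3506). Machine vertices: (95.4048,31.9993) → (47.2760,11.8355) → (27.1122,59.9643) → (75.2410,80.1281) → (95.4048,31.9993). Closed: final G1 returns to the first vertex.

**Shape 2** — `<path>` rectangle, stroke `#ff8800` → engrave (S229, F3506). Machine vertices: (56.2544,265.7661) → (104.9556,265.7661) → (104.9556,135.3718) → (56.2544,135.3718) → (56.2544,265.7661). Closed: final G1 returns to the first vertex.

**Shape 3** — `<path>` closed polygon, stroke `#ff8800` → engrave (S229, F3506). Machine vertices: (43.0208,215.3300) → (50.7268,71.4865) → (82.1657,17.9457) → (58.3497,181.7481) → (67.6661,257.1400) → (43.0208,215.3300). Closed: final G1 returns to the first vertex.

**Shape 4** — `<path>` open polyline, stroke `#ff8800` → engrave (S229, F3506). Machine vertices: (49.4524,70.6764) → (19.1457,249.4122) → (99.6318,124.8283) → (41.6648,108.4125) → (79.8617,32.3096). Open path.

G21
G90
G0 X95.4048 Y31.9993
M4 S229
G1 X47.2760 Y11.8355 F3506
G1 X27.1122 Y59.9643 F3506
G1 X75.2410 Y80.1281 F3506
G1 X95.4048 Y31.9993 F3506
G0 X56.2544 Y265.7661
M4 S229
G1 X104.9556 Y265.7661 F3506
G1 X104.9556 Y135.3718 F3506
G1 X56.2544 Y135.3718 F3506
G1 X56.2544 Y265.7661 F3506
G0 X43.0208 Y215.3300
M4 S229
G1 X50.7268 Y71.4865 F3506
G1 X82.1657 Y17.9457 F3506
G1 X58.3497 Y181.7481 F3506
G1 X67.6661 Y257.1400 F3506
G1 X43.0208 Y215.3300 F3506
G0 X49.4524 Y70.6764
M4 S229
G1 X19.1457 Y249.4122 F3506
G1 X99.6318 Y124.8283 F3506
G1 X41.6648 Y108.4125 F3506
G1 X79.8617 Y32.3096 F3506
M5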